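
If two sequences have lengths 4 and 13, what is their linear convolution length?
Linear/full convolution length: m + n - 1 = 4 + 13 - 1 = 16

16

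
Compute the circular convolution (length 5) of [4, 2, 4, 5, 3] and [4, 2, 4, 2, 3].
Use y[k] = Σ_j u[j]·v[(k-j) mod 5]. y[0] = 4×4 + 2×3 + 4×2 + 5×4 + 3×2 = 56; y[1] = 4×2 + 2×4 + 4×3 + 5×2 + 3×4 = 50; y[2] = 4×4 + 2×2 + 4×4 + 5×3 + 3×2 = 57; y[3] = 4×2 + 2×4 + 4×2 + 5×4 + 3×3 = 53; y[4] = 4×3 + 2×2 + 4×4 + 5×2 + 3×4 = 54. Result: [56, 50, 57, 53, 54]

[56, 50, 57, 53, 54]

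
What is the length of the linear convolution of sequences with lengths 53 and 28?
Linear/full convolution length: m + n - 1 = 53 + 28 - 1 = 80

80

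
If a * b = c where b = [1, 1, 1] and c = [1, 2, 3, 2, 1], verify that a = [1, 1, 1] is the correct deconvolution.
Forward-compute [1, 1, 1] * [1, 1, 1]: c[0] = 1×1 = 1; c[1] = 1×1 + 1×1 = 2; c[2] = 1×1 + 1×1 + 1×1 = 3; c[3] = 1×1 + 1×1 = 2; c[4] = 1×1 = 1 → [1, 2, 3, 2, 1]. Matches given c = [1, 2, 3, 2, 1], so verified.

Verified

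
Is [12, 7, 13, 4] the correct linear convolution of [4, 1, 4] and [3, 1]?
Recompute linear convolution of [4, 1, 4] and [3, 1]: y[0] = 4×3 = 12; y[1] = 4×1 + 1×3 = 7; y[2] = 1×1 + 4×3 = 13; y[3] = 4×1 = 4 → [12, 7, 13, 4]. Given [12, 7, 13, 4] matches, so answer: Yes

Yes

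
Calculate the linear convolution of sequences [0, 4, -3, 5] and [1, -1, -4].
y[0] = 0×1 = 0; y[1] = 0×-1 + 4×1 = 4; y[2] = 0×-4 + 4×-1 + -3×1 = -7; y[3] = 4×-4 + -3×-1 + 5×1 = -8; y[4] = -3×-4 + 5×-1 = 7; y[5] = 5×-4 = -20

[0, 4, -7, -8, 7, -20]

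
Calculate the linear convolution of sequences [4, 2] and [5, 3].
y[0] = 4×5 = 20; y[1] = 4×3 + 2×5 = 22; y[2] = 2×3 = 6

[20, 22, 6]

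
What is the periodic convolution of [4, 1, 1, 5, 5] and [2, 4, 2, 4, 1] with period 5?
Use y[k] = Σ_j x[j]·h[(k-j) mod 5]. y[0] = 4×2 + 1×1 + 1×4 + 5×2 + 5×4 = 43; y[1] = 4×4 + 1×2 + 1×1 + 5×4 + 5×2 = 49; y[2] = 4×2 + 1×4 + 1×2 + 5×1 + 5×4 = 39; y[3] = 4×4 + 1×2 + 1×4 + 5×2 + 5×1 = 37; y[4] = 4×1 + 1×4 + 1×2 + 5×4 + 5×2 = 40. Result: [43, 49, 39, 37, 40]

[43, 49, 39, 37, 40]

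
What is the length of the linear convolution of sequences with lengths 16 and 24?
Linear/full convolution length: m + n - 1 = 16 + 24 - 1 = 39

39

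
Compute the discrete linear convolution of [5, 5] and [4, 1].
y[0] = 5×4 = 20; y[1] = 5×1 + 5×4 = 25; y[2] = 5×1 = 5

[20, 25, 5]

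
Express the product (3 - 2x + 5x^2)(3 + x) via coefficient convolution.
Ascending coefficients: a = [3, -2, 5], b = [3, 1]. c[0] = 3×3 = 9; c[1] = 3×1 + -2×3 = -3; c[2] = -2×1 + 5×3 = 13; c[3] = 5×1 = 5. Result coefficients: [9, -3, 13, 5] → 9 - 3x + 13x^2 + 5x^3

9 - 3x + 13x^2 + 5x^3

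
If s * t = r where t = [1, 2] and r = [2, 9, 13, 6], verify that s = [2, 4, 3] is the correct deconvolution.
Forward-compute [2, 4, 3] * [1, 2]: r[0] = 2×1 = 2; r[1] = 2×2 + 4×1 = 8; r[2] = 4×2 + 3×1 = 11; r[3] = 3×2 = 6 → [2, 8, 11, 6]. Does not match given r = [2, 9, 13, 6].

Not verified. [2, 4, 3] * [1, 2] = [2, 8, 11, 6], which differs from [2, 9, 13, 6] at index 1.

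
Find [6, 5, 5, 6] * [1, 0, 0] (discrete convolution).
y[0] = 6×1 = 6; y[1] = 6×0 + 5×1 = 5; y[2] = 6×0 + 5×0 + 5×1 = 5; y[3] = 5×0 + 5×0 + 6×1 = 6; y[4] = 5×0 + 6×0 = 0; y[5] = 6×0 = 0

[6, 5, 5, 6, 0, 0]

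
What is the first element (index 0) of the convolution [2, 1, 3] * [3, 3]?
Use y[k] = Σ_i a[i]·b[k-i] at k=0. y[0] = 2×3 = 6

6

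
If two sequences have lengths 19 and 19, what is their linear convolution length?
Linear/full convolution length: m + n - 1 = 19 + 19 - 1 = 37

37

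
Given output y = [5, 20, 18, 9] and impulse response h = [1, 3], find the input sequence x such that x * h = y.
Deconvolve y=[5, 20, 18, 9] by h=[1, 3]. Since h[0]=1, solve forward: x[0] = y[0] / 1 = 5; x[1] = (y[1] - 5×3) / 1 = 5; x[2] = (y[2] - 5×3) / 1 = 3. So x = [5, 5, 3]. Check by forward convolution: y[0] = 5×1 = 5; y[1] = 5×3 + 5×1 = 20; y[2] = 5×3 + 3×1 = 18; y[3] = 3×3 = 9

[5, 5, 3]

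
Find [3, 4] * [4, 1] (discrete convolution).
y[0] = 3×4 = 12; y[1] = 3×1 + 4×4 = 19; y[2] = 4×1 = 4

[12, 19, 4]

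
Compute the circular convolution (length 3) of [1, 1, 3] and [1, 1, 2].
Use y[k] = Σ_j s[j]·t[(k-j) mod 3]. y[0] = 1×1 + 1×2 + 3×1 = 6; y[1] = 1×1 + 1×1 + 3×2 = 8; y[2] = 1×2 + 1×1 + 3×1 = 6. Result: [6, 8, 6]

[6, 8, 6]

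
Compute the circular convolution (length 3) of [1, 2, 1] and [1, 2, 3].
Use y[k] = Σ_j a[j]·b[(k-j) mod 3]. y[0] = 1×1 + 2×3 + 1×2 = 9; y[1] = 1×2 + 2×1 + 1×3 = 7; y[2] = 1×3 + 2×2 + 1×1 = 8. Result: [9, 7, 8]

[9, 7, 8]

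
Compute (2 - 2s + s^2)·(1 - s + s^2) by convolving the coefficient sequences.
Ascending coefficients: a = [2, -2, 1], b = [1, -1, 1]. c[0] = 2×1 = 2; c[1] = 2×-1 + -2×1 = -4; c[2] = 2×1 + -2×-1 + 1×1 = 5; c[3] = -2×1 + 1×-1 = -3; c[4] = 1×1 = 1. Result coefficients: [2, -4, 5, -3, 1] → 2 - 4s + 5s^2 - 3s^3 + s^4

2 - 4s + 5s^2 - 3s^3 + s^4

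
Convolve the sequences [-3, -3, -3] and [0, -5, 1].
y[0] = -3×0 = 0; y[1] = -3×-5 + -3×0 = 15; y[2] = -3×1 + -3×-5 + -3×0 = 12; y[3] = -3×1 + -3×-5 = 12; y[4] = -3×1 = -3

[0, 15, 12, 12, -3]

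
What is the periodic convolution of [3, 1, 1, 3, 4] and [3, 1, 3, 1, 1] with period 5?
Use y[k] = Σ_j u[j]·v[(k-j) mod 5]. y[0] = 3×3 + 1×1 + 1×1 + 3×3 + 4×1 = 24; y[1] = 3×1 + 1×3 + 1×1 + 3×1 + 4×3 = 22; y[2] = 3×3 + 1×1 + 1×3 + 3×1 + 4×1 = 20; y[3] = 3×1 + 1×3 + 1×1 + 3×3 + 4×1 = 20; y[4] = 3×1 + 1×1 + 1×3 + 3×1 + 4×3 = 22. Result: [24, 22, 20, 20, 22]

[24, 22, 20, 20, 22]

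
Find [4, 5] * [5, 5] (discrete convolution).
y[0] = 4×5 = 20; y[1] = 4×5 + 5×5 = 45; y[2] = 5×5 = 25

[20, 45, 25]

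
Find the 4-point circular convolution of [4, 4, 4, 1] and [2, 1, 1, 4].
Use y[k] = Σ_j x[j]·h[(k-j) mod 4]. y[0] = 4×2 + 4×4 + 4×1 + 1×1 = 29; y[1] = 4×1 + 4×2 + 4×4 + 1×1 = 29; y[2] = 4×1 + 4×1 + 4×2 + 1×4 = 20; y[3] = 4×4 + 4×1 + 4×1 + 1×2 = 26. Result: [29, 29, 20, 26]

[29, 29, 20, 26]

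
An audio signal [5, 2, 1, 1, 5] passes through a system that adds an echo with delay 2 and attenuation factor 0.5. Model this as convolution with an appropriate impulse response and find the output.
Direct-path + delayed-attenuated-path model → impulse response h = [1, 0, 0.5] (1 at lag 0, 0.5 at lag 2). Output y[n] = x[n] + 0.5·x[n - 2] (with x[n] = 0 outside 0..4): y[0] = 5 + 0.5×0 = 5; y[1] = 2 + 0.5×0 = 2; y[2] = 1 + 0.5×5 = 3.5; y[3] = 1 + 0.5×2 = 2.0; y[4] = 5 + 0.5×1 = 5.5; y[5] = 0 + 0.5×1 = 0.5; y[6] = 0 + 0.5×5 = 2.5. So y = [5, 2, 3.5, 2.0, 5.5, 0.5, 2.5]

[5, 2, 3.5, 2.0, 5.5, 0.5, 2.5]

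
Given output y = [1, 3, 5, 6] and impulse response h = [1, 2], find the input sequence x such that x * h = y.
Deconvolve y=[1, 3, 5, 6] by h=[1, 2]. Since h[0]=1, solve forward: x[0] = y[0] / 1 = 1; x[1] = (y[1] - 1×2) / 1 = 1; x[2] = (y[2] - 1×2) / 1 = 3. So x = [1, 1, 3]. Check by forward convolution: y[0] = 1×1 = 1; y[1] = 1×2 + 1×1 = 3; y[2] = 1×2 + 3×1 = 5; y[3] = 3×2 = 6

[1, 1, 3]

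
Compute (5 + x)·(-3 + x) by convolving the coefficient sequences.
Ascending coefficients: a = [5, 1], b = [-3, 1]. c[0] = 5×-3 = -15; c[1] = 5×1 + 1×-3 = 2; c[2] = 1×1 = 1. Result coefficients: [-15, 2, 1] → -15 + 2x + x^2

-15 + 2x + x^2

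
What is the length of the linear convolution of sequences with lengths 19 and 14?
Linear/full convolution length: m + n - 1 = 19 + 14 - 1 = 32

32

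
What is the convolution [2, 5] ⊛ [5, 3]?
y[0] = 2×5 = 10; y[1] = 2×3 + 5×5 = 31; y[2] = 5×3 = 15

[10, 31, 15]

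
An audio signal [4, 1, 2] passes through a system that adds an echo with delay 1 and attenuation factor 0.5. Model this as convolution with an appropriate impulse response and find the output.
Direct-path + delayed-attenuated-path model → impulse response h = [1, 0.5] (1 at lag 0, 0.5 at lag 1). Output y[n] = x[n] + 0.5·x[n - 1] (with x[n] = 0 outside 0..2): y[0] = 4 + 0.5×0 = 4; y[1] = 1 + 0.5×4 = 3.0; y[2] = 2 + 0.5×1 = 2.5; y[3] = 0 + 0.5×2 = 1.0. So y = [4, 3.0, 2.5, 1.0]

[4, 3.0, 2.5, 1.0]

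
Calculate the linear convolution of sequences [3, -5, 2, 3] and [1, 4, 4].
y[0] = 3×1 = 3; y[1] = 3×4 + -5×1 = 7; y[2] = 3×4 + -5×4 + 2×1 = -6; y[3] = -5×4 + 2×4 + 3×1 = -9; y[4] = 2×4 + 3×4 = 20; y[5] = 3×4 = 12

[3, 7, -6, -9, 20, 12]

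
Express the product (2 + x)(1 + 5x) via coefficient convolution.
Ascending coefficients: a = [2, 1], b = [1, 5]. c[0] = 2×1 = 2; c[1] = 2×5 + 1×1 = 11; c[2] = 1×5 = 5. Result coefficients: [2, 11, 5] → 2 + 11x + 5x^2

2 + 11x + 5x^2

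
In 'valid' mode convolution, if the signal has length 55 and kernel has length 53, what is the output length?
'Valid' mode counts only positions where the kernel fully overlaps the signal: m - n + 1 = 55 - 53 + 1 = 3

3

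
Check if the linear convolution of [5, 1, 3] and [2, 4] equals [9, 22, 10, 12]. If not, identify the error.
Recompute linear convolution of [5, 1, 3] and [2, 4]: y[0] = 5×2 = 10; y[1] = 5×4 + 1×2 = 22; y[2] = 1×4 + 3×2 = 10; y[3] = 3×4 = 12 → [10, 22, 10, 12]. Compare to given [9, 22, 10, 12]: they differ at index 0: given 9, correct 10, so answer: No

No. Error at index 0: given 9, correct 10.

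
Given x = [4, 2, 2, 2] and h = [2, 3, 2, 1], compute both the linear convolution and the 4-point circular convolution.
Linear: y_lin[0] = 4×2 = 8; y_lin[1] = 4×3 + 2×2 = 16; y_lin[2] = 4×2 + 2×3 + 2×2 = 18; y_lin[3] = 4×1 + 2×2 + 2×3 + 2×2 = 18; y_lin[4] = 2×1 + 2×2 + 2×3 = 12; y_lin[5] = 2×1 + 2×2 = 6; y_lin[6] = 2×1 = 2 → [8, 16, 18, 18, 12, 6, 2]. Circular (length 4): y[0] = 4×2 + 2×1 + 2×2 + 2×3 = 20; y[1] = 4×3 + 2×2 + 2×1 + 2×2 = 22; y[2] = 4×2 + 2×3 + 2×2 + 2×1 = 20; y[3] = 4×1 + 2×2 + 2×3 + 2×2 = 18 → [20, 22, 20, 18]

Linear: [8, 16, 18, 18, 12, 6, 2], Circular: [20, 22, 20, 18]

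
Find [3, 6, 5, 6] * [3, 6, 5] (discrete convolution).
y[0] = 3×3 = 9; y[1] = 3×6 + 6×3 = 36; y[2] = 3×5 + 6×6 + 5×3 = 66; y[3] = 6×5 + 5×6 + 6×3 = 78; y[4] = 5×5 + 6×6 = 61; y[5] = 6×5 = 30

[9, 36, 66, 78, 61, 30]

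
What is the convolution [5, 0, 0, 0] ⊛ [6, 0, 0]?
y[0] = 5×6 = 30; y[1] = 5×0 + 0×6 = 0; y[2] = 5×0 + 0×0 + 0×6 = 0; y[3] = 0×0 + 0×0 + 0×6 = 0; y[4] = 0×0 + 0×0 = 0; y[5] = 0×0 = 0

[30, 0, 0, 0, 0, 0]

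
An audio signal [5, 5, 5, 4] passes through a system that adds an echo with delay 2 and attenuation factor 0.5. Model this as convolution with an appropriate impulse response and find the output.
Direct-path + delayed-attenuated-path model → impulse response h = [1, 0, 0.5] (1 at lag 0, 0.5 at lag 2). Output y[n] = x[n] + 0.5·x[n - 2] (with x[n] = 0 outside 0..3): y[0] = 5 + 0.5×0 = 5; y[1] = 5 + 0.5×0 = 5; y[2] = 5 + 0.5×5 = 7.5; y[3] = 4 + 0.5×5 = 6.5; y[4] = 0 + 0.5×5 = 2.5; y[5] = 0 + 0.5×4 = 2.0. So y = [5, 5, 7.5, 6.5, 2.5, 2.0]

[5, 5, 7.5, 6.5, 2.5, 2.0]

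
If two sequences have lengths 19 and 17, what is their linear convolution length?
Linear/full convolution length: m + n - 1 = 19 + 17 - 1 = 35

35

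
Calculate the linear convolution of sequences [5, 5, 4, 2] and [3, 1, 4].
y[0] = 5×3 = 15; y[1] = 5×1 + 5×3 = 20; y[2] = 5×4 + 5×1 + 4×3 = 37; y[3] = 5×4 + 4×1 + 2×3 = 30; y[4] = 4×4 + 2×1 = 18; y[5] = 2×4 = 8

[15, 20, 37, 30, 18, 8]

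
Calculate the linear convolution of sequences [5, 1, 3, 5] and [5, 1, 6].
y[0] = 5×5 = 25; y[1] = 5×1 + 1×5 = 10; y[2] = 5×6 + 1×1 + 3×5 = 46; y[3] = 1×6 + 3×1 + 5×5 = 34; y[4] = 3×6 + 5×1 = 23; y[5] = 5×6 = 30

[25, 10, 46, 34, 23, 30]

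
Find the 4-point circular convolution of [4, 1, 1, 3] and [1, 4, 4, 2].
Use y[k] = Σ_j u[j]·v[(k-j) mod 4]. y[0] = 4×1 + 1×2 + 1×4 + 3×4 = 22; y[1] = 4×4 + 1×1 + 1×2 + 3×4 = 31; y[2] = 4×4 + 1×4 + 1×1 + 3×2 = 27; y[3] = 4×2 + 1×4 + 1×4 + 3×1 = 19. Result: [22, 31, 27, 19]

[22, 31, 27, 19]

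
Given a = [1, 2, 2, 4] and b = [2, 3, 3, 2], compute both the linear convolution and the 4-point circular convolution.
Linear: y_lin[0] = 1×2 = 2; y_lin[1] = 1×3 + 2×2 = 7; y_lin[2] = 1×3 + 2×3 + 2×2 = 13; y_lin[3] = 1×2 + 2×3 + 2×3 + 4×2 = 22; y_lin[4] = 2×2 + 2×3 + 4×3 = 22; y_lin[5] = 2×2 + 4×3 = 16; y_lin[6] = 4×2 = 8 → [2, 7, 13, 22, 22, 16, 8]. Circular (length 4): y[0] = 1×2 + 2×2 + 2×3 + 4×3 = 24; y[1] = 1×3 + 2×2 + 2×2 + 4×3 = 23; y[2] = 1×3 + 2×3 + 2×2 + 4×2 = 21; y[3] = 1×2 + 2×3 + 2×3 + 4×2 = 22 → [24, 23, 21, 22]

Linear: [2, 7, 13, 22, 22, 16, 8], Circular: [24, 23, 21, 22]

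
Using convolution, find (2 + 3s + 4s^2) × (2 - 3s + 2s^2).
Ascending coefficients: a = [2, 3, 4], b = [2, -3, 2]. c[0] = 2×2 = 4; c[1] = 2×-3 + 3×2 = 0; c[2] = 2×2 + 3×-3 + 4×2 = 3; c[3] = 3×2 + 4×-3 = -6; c[4] = 4×2 = 8. Result coefficients: [4, 0, 3, -6, 8] → 4 + 3s^2 - 6s^3 + 8s^4

4 + 3s^2 - 6s^3 + 8s^4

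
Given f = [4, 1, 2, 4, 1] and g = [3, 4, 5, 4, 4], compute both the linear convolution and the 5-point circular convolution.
Linear: y_lin[0] = 4×3 = 12; y_lin[1] = 4×4 + 1×3 = 19; y_lin[2] = 4×5 + 1×4 + 2×3 = 30; y_lin[3] = 4×4 + 1×5 + 2×4 + 4×3 = 41; y_lin[4] = 4×4 + 1×4 + 2×5 + 4×4 + 1×3 = 49; y_lin[5] = 1×4 + 2×4 + 4×5 + 1×4 = 36; y_lin[6] = 2×4 + 4×4 + 1×5 = 29; y_lin[7] = 4×4 + 1×4 = 20; y_lin[8] = 1×4 = 4 → [12, 19, 30, 41, 49, 36, 29, 20, 4]. Circular (length 5): y[0] = 4×3 + 1×4 + 2×4 + 4×5 + 1×4 = 48; y[1] = 4×4 + 1×3 + 2×4 + 4×4 + 1×5 = 48; y[2] = 4×5 + 1×4 + 2×3 + 4×4 + 1×4 = 50; y[3] = 4×4 + 1×5 + 2×4 + 4×3 + 1×4 = 45; y[4] = 4×4 + 1×4 + 2×5 + 4×4 + 1×3 = 49 → [48, 48, 50, 45, 49]

Linear: [12, 19, 30, 41, 49, 36, 29, 20, 4], Circular: [48, 48, 50, 45, 49]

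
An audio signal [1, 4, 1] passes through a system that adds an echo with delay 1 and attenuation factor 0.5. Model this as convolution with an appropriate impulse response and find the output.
Direct-path + delayed-attenuated-path model → impulse response h = [1, 0.5] (1 at lag 0, 0.5 at lag 1). Output y[n] = x[n] + 0.5·x[n - 1] (with x[n] = 0 outside 0..2): y[0] = 1 + 0.5×0 = 1; y[1] = 4 + 0.5×1 = 4.5; y[2] = 1 + 0.5×4 = 3.0; y[3] = 0 + 0.5×1 = 0.5. So y = [1, 4.5, 3.0, 0.5]

[1, 4.5, 3.0, 0.5]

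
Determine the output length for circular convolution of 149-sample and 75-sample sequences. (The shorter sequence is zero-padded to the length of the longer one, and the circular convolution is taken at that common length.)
Circular convolution (zero-padding the shorter input) has length max(m, n) = max(149, 75) = 149

149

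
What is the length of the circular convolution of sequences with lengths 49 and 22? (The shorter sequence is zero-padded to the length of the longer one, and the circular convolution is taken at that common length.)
Circular convolution (zero-padding the shorter input) has length max(m, n) = max(49, 22) = 49

49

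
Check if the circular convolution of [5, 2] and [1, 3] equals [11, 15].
Recompute circular convolution of [5, 2] and [1, 3]: y[0] = 5×1 + 2×3 = 11; y[1] = 5×3 + 2×1 = 17 → [11, 17]. Compare to given [11, 15]: they differ at index 1: given 15, correct 17, so answer: No

No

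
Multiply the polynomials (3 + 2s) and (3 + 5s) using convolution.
Ascending coefficients: a = [3, 2], b = [3, 5]. c[0] = 3×3 = 9; c[1] = 3×5 + 2×3 = 21; c[2] = 2×5 = 10. Result coefficients: [9, 21, 10] → 9 + 21s + 10s^2

9 + 21s + 10s^2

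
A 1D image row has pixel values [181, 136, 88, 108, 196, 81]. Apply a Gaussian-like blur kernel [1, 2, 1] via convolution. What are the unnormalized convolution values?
Convolve image row [181, 136, 88, 108, 196, 81] with kernel [1, 2, 1]: y[0] = 181×1 = 181; y[1] = 181×2 + 136×1 = 498; y[2] = 181×1 + 136×2 + 88×1 = 541; y[3] = 136×1 + 88×2 + 108×1 = 420; y[4] = 88×1 + 108×2 + 196×1 = 500; y[5] = 108×1 + 196×2 + 81×1 = 581; y[6] = 196×1 + 81×2 = 358; y[7] = 81×1 = 81 → [181, 498, 541, 420, 500, 581, 358, 81]. Normalization factor = sum(kernel) = 4.

[181, 498, 541, 420, 500, 581, 358, 81]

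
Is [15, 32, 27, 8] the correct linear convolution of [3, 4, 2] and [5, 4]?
Recompute linear convolution of [3, 4, 2] and [5, 4]: y[0] = 3×5 = 15; y[1] = 3×4 + 4×5 = 32; y[2] = 4×4 + 2×5 = 26; y[3] = 2×4 = 8 → [15, 32, 26, 8]. Compare to given [15, 32, 27, 8]: they differ at index 2: given 27, correct 26, so answer: No

No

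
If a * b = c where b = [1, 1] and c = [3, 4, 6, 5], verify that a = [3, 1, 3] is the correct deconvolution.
Forward-compute [3, 1, 3] * [1, 1]: c[0] = 3×1 = 3; c[1] = 3×1 + 1×1 = 4; c[2] = 1×1 + 3×1 = 4; c[3] = 3×1 = 3 → [3, 4, 4, 3]. Does not match given c = [3, 4, 6, 5].

Not verified. [3, 1, 3] * [1, 1] = [3, 4, 4, 3], which differs from [3, 4, 6, 5] at index 2.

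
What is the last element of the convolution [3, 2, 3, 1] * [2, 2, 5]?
Use y[k] = Σ_i a[i]·b[k-i] at k=5. y[5] = 1×5 = 5

5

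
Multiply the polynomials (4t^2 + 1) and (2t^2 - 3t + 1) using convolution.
Ascending coefficients: a = [1, 0, 4], b = [1, -3, 2]. c[0] = 1×1 = 1; c[1] = 1×-3 + 0×1 = -3; c[2] = 1×2 + 0×-3 + 4×1 = 6; c[3] = 0×2 + 4×-3 = -12; c[4] = 4×2 = 8. Result coefficients: [1, -3, 6, -12, 8] → 8t^4 - 12t^3 + 6t^2 - 3t + 1

8t^4 - 12t^3 + 6t^2 - 3t + 1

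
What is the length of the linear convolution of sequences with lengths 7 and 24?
Linear/full convolution length: m + n - 1 = 7 + 24 - 1 = 30

30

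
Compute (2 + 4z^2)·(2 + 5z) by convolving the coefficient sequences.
Ascending coefficients: a = [2, 0, 4], b = [2, 5]. c[0] = 2×2 = 4; c[1] = 2×5 + 0×2 = 10; c[2] = 0×5 + 4×2 = 8; c[3] = 4×5 = 20. Result coefficients: [4, 10, 8, 20] → 4 + 10z + 8z^2 + 20z^3

4 + 10z + 8z^2 + 20z^3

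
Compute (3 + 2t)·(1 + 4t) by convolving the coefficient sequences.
Ascending coefficients: a = [3, 2], b = [1, 4]. c[0] = 3×1 = 3; c[1] = 3×4 + 2×1 = 14; c[2] = 2×4 = 8. Result coefficients: [3, 14, 8] → 3 + 14t + 8t^2

3 + 14t + 8t^2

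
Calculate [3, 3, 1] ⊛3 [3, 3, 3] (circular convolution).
Use y[k] = Σ_j a[j]·b[(k-j) mod 3]. y[0] = 3×3 + 3×3 + 1×3 = 21; y[1] = 3×3 + 3×3 + 1×3 = 21; y[2] = 3×3 + 3×3 + 1×3 = 21. Result: [21, 21, 21]

[21, 21, 21]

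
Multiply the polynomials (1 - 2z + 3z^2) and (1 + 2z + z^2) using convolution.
Ascending coefficients: a = [1, -2, 3], b = [1, 2, 1]. c[0] = 1×1 = 1; c[1] = 1×2 + -2×1 = 0; c[2] = 1×1 + -2×2 + 3×1 = 0; c[3] = -2×1 + 3×2 = 4; c[4] = 3×1 = 3. Result coefficients: [1, 0, 0, 4, 3] → 1 + 4z^3 + 3z^4

1 + 4z^3 + 3z^4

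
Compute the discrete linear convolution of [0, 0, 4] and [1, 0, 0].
y[0] = 0×1 = 0; y[1] = 0×0 + 0×1 = 0; y[2] = 0×0 + 0×0 + 4×1 = 4; y[3] = 0×0 + 4×0 = 0; y[4] = 4×0 = 0

[0, 0, 4, 0, 0]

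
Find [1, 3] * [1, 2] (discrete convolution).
y[0] = 1×1 = 1; y[1] = 1×2 + 3×1 = 5; y[2] = 3×2 = 6

[1, 5, 6]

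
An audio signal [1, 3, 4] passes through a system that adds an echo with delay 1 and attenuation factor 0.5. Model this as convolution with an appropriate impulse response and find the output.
Direct-path + delayed-attenuated-path model → impulse response h = [1, 0.5] (1 at lag 0, 0.5 at lag 1). Output y[n] = x[n] + 0.5·x[n - 1] (with x[n] = 0 outside 0..2): y[0] = 1 + 0.5×0 = 1; y[1] = 3 + 0.5×1 = 3.5; y[2] = 4 + 0.5×3 = 5.5; y[3] = 0 + 0.5×4 = 2.0. So y = [1, 3.5, 5.5, 2.0]

[1, 3.5, 5.5, 2.0]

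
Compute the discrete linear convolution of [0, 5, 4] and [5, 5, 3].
y[0] = 0×5 = 0; y[1] = 0×5 + 5×5 = 25; y[2] = 0×3 + 5×5 + 4×5 = 45; y[3] = 5×3 + 4×5 = 35; y[4] = 4×3 = 12

[0, 25, 45, 35, 12]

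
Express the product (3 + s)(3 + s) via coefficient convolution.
Ascending coefficients: a = [3, 1], b = [3, 1]. c[0] = 3×3 = 9; c[1] = 3×1 + 1×3 = 6; c[2] = 1×1 = 1. Result coefficients: [9, 6, 1] → 9 + 6s + s^2

9 + 6s + s^2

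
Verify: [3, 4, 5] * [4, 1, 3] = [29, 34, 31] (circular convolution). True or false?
Recompute circular convolution of [3, 4, 5] and [4, 1, 3]: y[0] = 3×4 + 4×3 + 5×1 = 29; y[1] = 3×1 + 4×4 + 5×3 = 34; y[2] = 3×3 + 4×1 + 5×4 = 33 → [29, 34, 33]. Compare to given [29, 34, 31]: they differ at index 2: given 31, correct 33, so answer: No

No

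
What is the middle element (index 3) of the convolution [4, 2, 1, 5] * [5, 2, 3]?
Use y[k] = Σ_i a[i]·b[k-i] at k=3. y[3] = 2×3 + 1×2 + 5×5 = 33

33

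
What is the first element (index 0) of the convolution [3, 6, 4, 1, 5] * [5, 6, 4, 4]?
Use y[k] = Σ_i a[i]·b[k-i] at k=0. y[0] = 3×5 = 15

15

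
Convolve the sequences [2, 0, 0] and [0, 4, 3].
y[0] = 2×0 = 0; y[1] = 2×4 + 0×0 = 8; y[2] = 2×3 + 0×4 + 0×0 = 6; y[3] = 0×3 + 0×4 = 0; y[4] = 0×3 = 0

[0, 8, 6, 0, 0]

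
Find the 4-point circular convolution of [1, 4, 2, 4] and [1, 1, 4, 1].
Use y[k] = Σ_j f[j]·g[(k-j) mod 4]. y[0] = 1×1 + 4×1 + 2×4 + 4×1 = 17; y[1] = 1×1 + 4×1 + 2×1 + 4×4 = 23; y[2] = 1×4 + 4×1 + 2×1 + 4×1 = 14; y[3] = 1×1 + 4×4 + 2×1 + 4×1 = 23. Result: [17, 23, 14, 23]

[17, 23, 14, 23]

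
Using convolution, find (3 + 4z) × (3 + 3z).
Ascending coefficients: a = [3, 4], b = [3, 3]. c[0] = 3×3 = 9; c[1] = 3×3 + 4×3 = 21; c[2] = 4×3 = 12. Result coefficients: [9, 21, 12] → 9 + 21z + 12z^2

9 + 21z + 12z^2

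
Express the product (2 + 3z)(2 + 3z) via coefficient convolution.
Ascending coefficients: a = [2, 3], b = [2, 3]. c[0] = 2×2 = 4; c[1] = 2×3 + 3×2 = 12; c[2] = 3×3 = 9. Result coefficients: [4, 12, 9] → 4 + 12z + 9z^2

4 + 12z + 9z^2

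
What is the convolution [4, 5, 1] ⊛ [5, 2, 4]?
y[0] = 4×5 = 20; y[1] = 4×2 + 5×5 = 33; y[2] = 4×4 + 5×2 + 1×5 = 31; y[3] = 5×4 + 1×2 = 22; y[4] = 1×4 = 4

[20, 33, 31, 22, 4]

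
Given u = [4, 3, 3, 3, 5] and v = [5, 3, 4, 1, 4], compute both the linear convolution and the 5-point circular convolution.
Linear: y_lin[0] = 4×5 = 20; y_lin[1] = 4×3 + 3×5 = 27; y_lin[2] = 4×4 + 3×3 + 3×5 = 40; y_lin[3] = 4×1 + 3×4 + 3×3 + 3×5 = 40; y_lin[4] = 4×4 + 3×1 + 3×4 + 3×3 + 5×5 = 65; y_lin[5] = 3×4 + 3×1 + 3×4 + 5×3 = 42; y_lin[6] = 3×4 + 3×1 + 5×4 = 35; y_lin[7] = 3×4 + 5×1 = 17; y_lin[8] = 5×4 = 20 → [20, 27, 40, 40, 65, 42, 35, 17, 20]. Circular (length 5): y[0] = 4×5 + 3×4 + 3×1 + 3×4 + 5×3 = 62; y[1] = 4×3 + 3×5 + 3×4 + 3×1 + 5×4 = 62; y[2] = 4×4 + 3×3 + 3×5 + 3×4 + 5×1 = 57; y[3] = 4×1 + 3×4 + 3×3 + 3×5 + 5×4 = 60; y[4] = 4×4 + 3×1 + 3×4 + 3×3 + 5×5 = 65 → [62, 62, 57, 60, 65]

Linear: [20, 27, 40, 40, 65, 42, 35, 17, 20], Circular: [62, 62, 57, 60, 65]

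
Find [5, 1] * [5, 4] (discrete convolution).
y[0] = 5×5 = 25; y[1] = 5×4 + 1×5 = 25; y[2] = 1×4 = 4

[25, 25, 4]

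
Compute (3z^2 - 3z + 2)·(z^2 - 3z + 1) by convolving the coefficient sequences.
Ascending coefficients: a = [2, -3, 3], b = [1, -3, 1]. c[0] = 2×1 = 2; c[1] = 2×-3 + -3×1 = -9; c[2] = 2×1 + -3×-3 + 3×1 = 14; c[3] = -3×1 + 3×-3 = -12; c[4] = 3×1 = 3. Result coefficients: [2, -9, 14, -12, 3] → 3z^4 - 12z^3 + 14z^2 - 9z + 2

3z^4 - 12z^3 + 14z^2 - 9z + 2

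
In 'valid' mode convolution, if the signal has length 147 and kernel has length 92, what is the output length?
'Valid' mode counts only positions where the kernel fully overlaps the signal: m - n + 1 = 147 - 92 + 1 = 56

56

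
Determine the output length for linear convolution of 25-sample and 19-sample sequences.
Linear/full convolution length: m + n - 1 = 25 + 19 - 1 = 43

43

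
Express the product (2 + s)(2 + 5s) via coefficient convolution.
Ascending coefficients: a = [2, 1], b = [2, 5]. c[0] = 2×2 = 4; c[1] = 2×5 + 1×2 = 12; c[2] = 1×5 = 5. Result coefficients: [4, 12, 5] → 4 + 12s + 5s^2

4 + 12s + 5s^2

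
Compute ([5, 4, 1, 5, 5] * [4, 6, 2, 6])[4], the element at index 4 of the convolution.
Use y[k] = Σ_i a[i]·b[k-i] at k=4. y[4] = 4×6 + 1×2 + 5×6 + 5×4 = 76

76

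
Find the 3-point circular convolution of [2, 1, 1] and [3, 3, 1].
Use y[k] = Σ_j x[j]·h[(k-j) mod 3]. y[0] = 2×3 + 1×1 + 1×3 = 10; y[1] = 2×3 + 1×3 + 1×1 = 10; y[2] = 2×1 + 1×3 + 1×3 = 8. Result: [10, 10, 8]

[10, 10, 8]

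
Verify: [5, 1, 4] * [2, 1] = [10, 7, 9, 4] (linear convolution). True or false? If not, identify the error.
Recompute linear convolution of [5, 1, 4] and [2, 1]: y[0] = 5×2 = 10; y[1] = 5×1 + 1×2 = 7; y[2] = 1×1 + 4×2 = 9; y[3] = 4×1 = 4 → [10, 7, 9, 4]. Given [10, 7, 9, 4] matches, so answer: Yes

Yes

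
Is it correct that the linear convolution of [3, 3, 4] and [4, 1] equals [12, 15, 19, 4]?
Recompute linear convolution of [3, 3, 4] and [4, 1]: y[0] = 3×4 = 12; y[1] = 3×1 + 3×4 = 15; y[2] = 3×1 + 4×4 = 19; y[3] = 4×1 = 4 → [12, 15, 19, 4]. Given [12, 15, 19, 4] matches, so answer: Yes

Yes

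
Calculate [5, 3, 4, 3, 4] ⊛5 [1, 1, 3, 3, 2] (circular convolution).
Use y[k] = Σ_j a[j]·b[(k-j) mod 5]. y[0] = 5×1 + 3×2 + 4×3 + 3×3 + 4×1 = 36; y[1] = 5×1 + 3×1 + 4×2 + 3×3 + 4×3 = 37; y[2] = 5×3 + 3×1 + 4×1 + 3×2 + 4×3 = 40; y[3] = 5×3 + 3×3 + 4×1 + 3×1 + 4×2 = 39; y[4] = 5×2 + 3×3 + 4×3 + 3×1 + 4×1 = 38. Result: [36, 37, 40, 39, 38]

[36, 37, 40, 39, 38]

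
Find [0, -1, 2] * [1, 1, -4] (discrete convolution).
y[0] = 0×1 = 0; y[1] = 0×1 + -1×1 = -1; y[2] = 0×-4 + -1×1 + 2×1 = 1; y[3] = -1×-4 + 2×1 = 6; y[4] = 2×-4 = -8

[0, -1, 1, 6, -8]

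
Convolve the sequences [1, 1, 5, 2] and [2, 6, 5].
y[0] = 1×2 = 2; y[1] = 1×6 + 1×2 = 8; y[2] = 1×5 + 1×6 + 5×2 = 21; y[3] = 1×5 + 5×6 + 2×2 = 39; y[4] = 5×5 + 2×6 = 37; y[5] = 2×5 = 10

[2, 8, 21, 39, 37, 10]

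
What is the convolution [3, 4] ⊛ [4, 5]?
y[0] = 3×4 = 12; y[1] = 3×5 + 4×4 = 31; y[2] = 4×5 = 20

[12, 31, 20]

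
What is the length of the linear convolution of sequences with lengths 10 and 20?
Linear/full convolution length: m + n - 1 = 10 + 20 - 1 = 29

29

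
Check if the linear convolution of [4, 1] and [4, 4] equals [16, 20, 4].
Recompute linear convolution of [4, 1] and [4, 4]: y[0] = 4×4 = 16; y[1] = 4×4 + 1×4 = 20; y[2] = 1×4 = 4 → [16, 20, 4]. Given [16, 20, 4] matches, so answer: Yes

Yes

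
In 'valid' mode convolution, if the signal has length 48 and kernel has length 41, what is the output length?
'Valid' mode counts only positions where the kernel fully overlaps the signal: m - n + 1 = 48 - 41 + 1 = 8

8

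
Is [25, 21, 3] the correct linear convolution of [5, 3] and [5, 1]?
Recompute linear convolution of [5, 3] and [5, 1]: y[0] = 5×5 = 25; y[1] = 5×1 + 3×5 = 20; y[2] = 3×1 = 3 → [25, 20, 3]. Compare to given [25, 21, 3]: they differ at index 1: given 21, correct 20, so answer: No

No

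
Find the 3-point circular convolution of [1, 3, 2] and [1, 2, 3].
Use y[k] = Σ_j a[j]·b[(k-j) mod 3]. y[0] = 1×1 + 3×3 + 2×2 = 14; y[1] = 1×2 + 3×1 + 2×3 = 11; y[2] = 1×3 + 3×2 + 2×1 = 11. Result: [14, 11, 11]

[14, 11, 11]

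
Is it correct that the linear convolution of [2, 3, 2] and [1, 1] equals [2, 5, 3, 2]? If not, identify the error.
Recompute linear convolution of [2, 3, 2] and [1, 1]: y[0] = 2×1 = 2; y[1] = 2×1 + 3×1 = 5; y[2] = 3×1 + 2×1 = 5; y[3] = 2×1 = 2 → [2, 5, 5, 2]. Compare to given [2, 5, 3, 2]: they differ at index 2: given 3, correct 5, so answer: No

No. Error at index 2: given 3, correct 5.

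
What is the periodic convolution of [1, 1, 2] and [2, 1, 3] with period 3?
Use y[k] = Σ_j x[j]·h[(k-j) mod 3]. y[0] = 1×2 + 1×3 + 2×1 = 7; y[1] = 1×1 + 1×2 + 2×3 = 9; y[2] = 1×3 + 1×1 + 2×2 = 8. Result: [7, 9, 8]

[7, 9, 8]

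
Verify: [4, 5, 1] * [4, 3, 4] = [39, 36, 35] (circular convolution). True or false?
Recompute circular convolution of [4, 5, 1] and [4, 3, 4]: y[0] = 4×4 + 5×4 + 1×3 = 39; y[1] = 4×3 + 5×4 + 1×4 = 36; y[2] = 4×4 + 5×3 + 1×4 = 35 → [39, 36, 35]. Given [39, 36, 35] matches, so answer: Yes

Yes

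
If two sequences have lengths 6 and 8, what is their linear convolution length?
Linear/full convolution length: m + n - 1 = 6 + 8 - 1 = 13

13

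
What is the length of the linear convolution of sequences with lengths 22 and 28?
Linear/full convolution length: m + n - 1 = 22 + 28 - 1 = 49

49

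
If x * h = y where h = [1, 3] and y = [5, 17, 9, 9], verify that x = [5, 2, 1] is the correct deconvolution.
Forward-compute [5, 2, 1] * [1, 3]: y[0] = 5×1 = 5; y[1] = 5×3 + 2×1 = 17; y[2] = 2×3 + 1×1 = 7; y[3] = 1×3 = 3 → [5, 17, 7, 3]. Does not match given y = [5, 17, 9, 9].

Not verified. [5, 2, 1] * [1, 3] = [5, 17, 7, 3], which differs from [5, 17, 9, 9] at index 2.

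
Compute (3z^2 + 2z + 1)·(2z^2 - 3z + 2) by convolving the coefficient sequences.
Ascending coefficients: a = [1, 2, 3], b = [2, -3, 2]. c[0] = 1×2 = 2; c[1] = 1×-3 + 2×2 = 1; c[2] = 1×2 + 2×-3 + 3×2 = 2; c[3] = 2×2 + 3×-3 = -5; c[4] = 3×2 = 6. Result coefficients: [2, 1, 2, -5, 6] → 6z^4 - 5z^3 + 2z^2 + z + 2

6z^4 - 5z^3 + 2z^2 + z + 2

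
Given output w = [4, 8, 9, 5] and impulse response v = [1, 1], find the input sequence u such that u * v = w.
Deconvolve w=[4, 8, 9, 5] by v=[1, 1]. Since v[0]=1, solve forward: u[0] = w[0] / 1 = 4; u[1] = (w[1] - 4×1) / 1 = 4; u[2] = (w[2] - 4×1) / 1 = 5. So u = [4, 4, 5]. Check by forward convolution: w[0] = 4×1 = 4; w[1] = 4×1 + 4×1 = 8; w[2] = 4×1 + 5×1 = 9; w[3] = 5×1 = 5

[4, 4, 5]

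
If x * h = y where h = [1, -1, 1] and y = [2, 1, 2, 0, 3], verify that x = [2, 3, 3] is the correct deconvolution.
Forward-compute [2, 3, 3] * [1, -1, 1]: y[0] = 2×1 = 2; y[1] = 2×-1 + 3×1 = 1; y[2] = 2×1 + 3×-1 + 3×1 = 2; y[3] = 3×1 + 3×-1 = 0; y[4] = 3×1 = 3 → [2, 1, 2, 0, 3]. Matches given y = [2, 1, 2, 0, 3], so verified.

Verified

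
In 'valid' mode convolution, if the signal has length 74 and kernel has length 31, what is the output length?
'Valid' mode counts only positions where the kernel fully overlaps the signal: m - n + 1 = 74 - 31 + 1 = 44

44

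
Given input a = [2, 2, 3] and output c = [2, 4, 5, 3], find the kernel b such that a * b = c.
Output length 4 = len(a) + len(b) - 1 ⇒ len(b) = 2. Solve b forward using b[k] = (c[k] - Σ_{i≥1} a[i]·b[k-i]) / a[0]: b[0] = c[0] / a[0] = 2 / 2 = 1; b[1] = (c[1] - 2×1) / a[0] = (4 - 2×1) / 2 = 1. So b = [1, 1]. Forward-check [2, 2, 3] * [1, 1]: c[0] = 2×1 = 2; c[1] = 2×1 + 2×1 = 4; c[2] = 2×1 + 3×1 = 5; c[3] = 3×1 = 3 → [2, 4, 5, 3] ✓

[1, 1]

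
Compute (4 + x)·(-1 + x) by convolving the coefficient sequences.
Ascending coefficients: a = [4, 1], b = [-1, 1]. c[0] = 4×-1 = -4; c[1] = 4×1 + 1×-1 = 3; c[2] = 1×1 = 1. Result coefficients: [-4, 3, 1] → -4 + 3x + x^2

-4 + 3x + x^2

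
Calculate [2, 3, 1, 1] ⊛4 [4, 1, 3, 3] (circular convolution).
Use y[k] = Σ_j a[j]·b[(k-j) mod 4]. y[0] = 2×4 + 3×3 + 1×3 + 1×1 = 21; y[1] = 2×1 + 3×4 + 1×3 + 1×3 = 20; y[2] = 2×3 + 3×1 + 1×4 + 1×3 = 16; y[3] = 2×3 + 3×3 + 1×1 + 1×4 = 20. Result: [21, 20, 16, 20]

[21, 20, 16, 20]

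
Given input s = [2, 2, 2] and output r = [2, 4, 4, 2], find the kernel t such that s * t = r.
Output length 4 = len(s) + len(t) - 1 ⇒ len(t) = 2. Solve t forward using t[k] = (r[k] - Σ_{i≥1} s[i]·t[k-i]) / s[0]: t[0] = r[0] / s[0] = 2 / 2 = 1; t[1] = (r[1] - 2×1) / s[0] = (4 - 2×1) / 2 = 1. So t = [1, 1]. Forward-check [2, 2, 2] * [1, 1]: r[0] = 2×1 = 2; r[1] = 2×1 + 2×1 = 4; r[2] = 2×1 + 2×1 = 4; r[3] = 2×1 = 2 → [2, 4, 4, 2] ✓

[1, 1]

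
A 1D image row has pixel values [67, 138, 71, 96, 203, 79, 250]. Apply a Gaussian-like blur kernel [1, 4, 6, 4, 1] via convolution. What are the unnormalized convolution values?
Convolve image row [67, 138, 71, 96, 203, 79, 250] with kernel [1, 4, 6, 4, 1]: y[0] = 67×1 = 67; y[1] = 67×4 + 138×1 = 406; y[2] = 67×6 + 138×4 + 71×1 = 1025; y[3] = 67×4 + 138×6 + 71×4 + 96×1 = 1476; y[4] = 67×1 + 138×4 + 71×6 + 96×4 + 203×1 = 1632; y[5] = 138×1 + 71×4 + 96×6 + 203×4 + 79×1 = 1889; y[6] = 71×1 + 96×4 + 203×6 + 79×4 + 250×1 = 2239; y[7] = 96×1 + 203×4 + 79×6 + 250×4 = 2382; y[8] = 203×1 + 79×4 + 250×6 = 2019; y[9] = 79×1 + 250×4 = 1079; y[10] = 250×1 = 250 → [67, 406, 1025, 1476, 1632, 1889, 2239, 2382, 2019, 1079, 250]. Normalization factor = sum(kernel) = 16.

[67, 406, 1025, 1476, 1632, 1889, 2239, 2382, 2019, 1079, 250]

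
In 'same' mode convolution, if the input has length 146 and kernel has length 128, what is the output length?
'Same' mode returns an output with the same length as the input: 146

146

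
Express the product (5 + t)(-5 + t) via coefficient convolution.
Ascending coefficients: a = [5, 1], b = [-5, 1]. c[0] = 5×-5 = -25; c[1] = 5×1 + 1×-5 = 0; c[2] = 1×1 = 1. Result coefficients: [-25, 0, 1] → -25 + t^2

-25 + t^2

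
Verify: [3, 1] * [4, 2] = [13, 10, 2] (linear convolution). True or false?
Recompute linear convolution of [3, 1] and [4, 2]: y[0] = 3×4 = 12; y[1] = 3×2 + 1×4 = 10; y[2] = 1×2 = 2 → [12, 10, 2]. Compare to given [13, 10, 2]: they differ at index 0: given 13, correct 12, so answer: No

No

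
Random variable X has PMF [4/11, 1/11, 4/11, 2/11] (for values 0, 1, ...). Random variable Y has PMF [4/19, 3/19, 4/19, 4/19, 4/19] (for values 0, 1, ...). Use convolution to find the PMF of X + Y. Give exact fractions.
P(X+Y=k) = Σ_i P(X=i)·P(Y=k-i) — a convolution of [4/11, 1/11, 4/11, 2/11] and [4/19, 3/19, 4/19, 4/19, 4/19]. P(X+Y=0) = (4/11)×(4/19) = 16/209; P(X+Y=1) = (4/11)×(3/19) + (1/11)×(4/19) = 12/209 + 4/209 = 16/209; P(X+Y=2) = (4/11)×(4/19) + (1/11)×(3/19) + (4/11)×(4/19) = 16/209 + 3/209 + 16/209 = 35/209; P(X+Y=3) = (4/11)×(4/19) + (1/11)×(4/19) + (4/11)×(3/19) + (2/11)×(4/19) = 16/209 + 4/209 + 12/209 + 8/209 = 40/209; P(X+Y=4) = (4/11)×(4/19) + (1/11)×(4/19) + (4/11)×(4/19) + (2/11)×(3/19) = 16/209 + 4/209 + 16/209 + 6/209 = 42/209; P(X+Y=5) = (1/11)×(4/19) + (4/11)×(4/19) + (2/11)×(4/19) = 4/209 + 16/209 + 8/209 = 28/209; P(X+Y=6) = (4/11)×(4/19) + (2/11)×(4/19) = 16/209 + 8/209 = 24/209; P(X+Y=7) = (2/11)×(4/19) = 8/209. PMF: [16/209, 16/209, 35/209, 40/209, 42/209, 28/209, 24/209, 8/209] (sums to 1 ✓)

[16/209, 16/209, 35/209, 40/209, 42/209, 28/209, 24/209, 8/209]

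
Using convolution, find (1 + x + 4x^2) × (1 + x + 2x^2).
Ascending coefficients: a = [1, 1, 4], b = [1, 1, 2]. c[0] = 1×1 = 1; c[1] = 1×1 + 1×1 = 2; c[2] = 1×2 + 1×1 + 4×1 = 7; c[3] = 1×2 + 4×1 = 6; c[4] = 4×2 = 8. Result coefficients: [1, 2, 7, 6, 8] → 1 + 2x + 7x^2 + 6x^3 + 8x^4

1 + 2x + 7x^2 + 6x^3 + 8x^4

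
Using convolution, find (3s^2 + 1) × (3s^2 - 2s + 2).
Ascending coefficients: a = [1, 0, 3], b = [2, -2, 3]. c[0] = 1×2 = 2; c[1] = 1×-2 + 0×2 = -2; c[2] = 1×3 + 0×-2 + 3×2 = 9; c[3] = 0×3 + 3×-2 = -6; c[4] = 3×3 = 9. Result coefficients: [2, -2, 9, -6, 9] → 9s^4 - 6s^3 + 9s^2 - 2s + 2

9s^4 - 6s^3 + 9s^2 - 2s + 2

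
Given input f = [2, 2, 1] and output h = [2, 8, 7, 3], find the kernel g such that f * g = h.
Output length 4 = len(f) + len(g) - 1 ⇒ len(g) = 2. Solve g forward using g[k] = (h[k] - Σ_{i≥1} f[i]·g[k-i]) / f[0]: g[0] = h[0] / f[0] = 2 / 2 = 1; g[1] = (h[1] - 2×1) / f[0] = (8 - 2×1) / 2 = 3. So g = [1, 3]. Forward-check [2, 2, 1] * [1, 3]: h[0] = 2×1 = 2; h[1] = 2×3 + 2×1 = 8; h[2] = 2×3 + 1×1 = 7; h[3] = 1×3 = 3 → [2, 8, 7, 3] ✓

[1, 3]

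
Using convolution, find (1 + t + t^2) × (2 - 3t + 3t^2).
Ascending coefficients: a = [1, 1, 1], b = [2, -3, 3]. c[0] = 1×2 = 2; c[1] = 1×-3 + 1×2 = -1; c[2] = 1×3 + 1×-3 + 1×2 = 2; c[3] = 1×3 + 1×-3 = 0; c[4] = 1×3 = 3. Result coefficients: [2, -1, 2, 0, 3] → 2 - t + 2t^2 + 3t^4

2 - t + 2t^2 + 3t^4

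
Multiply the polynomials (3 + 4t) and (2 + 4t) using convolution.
Ascending coefficients: a = [3, 4], b = [2, 4]. c[0] = 3×2 = 6; c[1] = 3×4 + 4×2 = 20; c[2] = 4×4 = 16. Result coefficients: [6, 20, 16] → 6 + 20t + 16t^2

6 + 20t + 16t^2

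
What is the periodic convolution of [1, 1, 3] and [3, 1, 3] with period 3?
Use y[k] = Σ_j s[j]·t[(k-j) mod 3]. y[0] = 1×3 + 1×3 + 3×1 = 9; y[1] = 1×1 + 1×3 + 3×3 = 13; y[2] = 1×3 + 1×1 + 3×3 = 13. Result: [9, 13, 13]

[9, 13, 13]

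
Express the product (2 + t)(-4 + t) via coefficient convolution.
Ascending coefficients: a = [2, 1], b = [-4, 1]. c[0] = 2×-4 = -8; c[1] = 2×1 + 1×-4 = -2; c[2] = 1×1 = 1. Result coefficients: [-8, -2, 1] → -8 - 2t + t^2

-8 - 2t + t^2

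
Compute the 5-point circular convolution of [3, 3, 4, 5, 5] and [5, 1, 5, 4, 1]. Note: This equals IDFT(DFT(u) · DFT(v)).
Either evaluate y[k] = Σ_j u[j]·v[(k-j) mod 5] directly, or use IDFT(DFT(u) · DFT(v)). y[0] = 3×5 + 3×1 + 4×4 + 5×5 + 5×1 = 64; y[1] = 3×1 + 3×5 + 4×1 + 5×4 + 5×5 = 67; y[2] = 3×5 + 3×1 + 4×5 + 5×1 + 5×4 = 63; y[3] = 3×4 + 3×5 + 4×1 + 5×5 + 5×1 = 61; y[4] = 3×1 + 3×4 + 4×5 + 5×1 + 5×5 = 65. Result: [64, 67, 63, 61, 65]

[64, 67, 63, 61, 65]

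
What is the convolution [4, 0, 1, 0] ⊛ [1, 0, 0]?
y[0] = 4×1 = 4; y[1] = 4×0 + 0×1 = 0; y[2] = 4×0 + 0×0 + 1×1 = 1; y[3] = 0×0 + 1×0 + 0×1 = 0; y[4] = 1×0 + 0×0 = 0; y[5] = 0×0 = 0

[4, 0, 1, 0, 0, 0]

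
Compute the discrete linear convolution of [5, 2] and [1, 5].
y[0] = 5×1 = 5; y[1] = 5×5 + 2×1 = 27; y[2] = 2×5 = 10

[5, 27, 10]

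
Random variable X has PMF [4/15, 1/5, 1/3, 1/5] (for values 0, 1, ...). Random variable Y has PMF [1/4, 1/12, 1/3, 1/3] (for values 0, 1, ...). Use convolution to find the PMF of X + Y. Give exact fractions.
P(X+Y=k) = Σ_i P(X=i)·P(Y=k-i) — a convolution of [4/15, 1/5, 1/3, 1/5] and [1/4, 1/12, 1/3, 1/3]. P(X+Y=0) = (4/15)×(1/4) = 1/15; P(X+Y=1) = (4/15)×(1/12) + (1/5)×(1/4) = 1/45 + 1/20 = 13/180; P(X+Y=2) = (4/15)×(1/3) + (1/5)×(1/12) + (1/3)×(1/4) = 4/45 + 1/60 + 1/12 = 17/90; P(X+Y=3) = (4/15)×(1/3) + (1/5)×(1/3) + (1/3)×(1/12) + (1/5)×(1/4) = 4/45 + 1/15 + 1/36 + 1/20 = 7/30; P(X+Y=4) = (1/5)×(1/3) + (1/3)×(1/3) + (1/5)×(1/12) = 1/15 + 1/9 + 1/60 = 7/36; P(X+Y=5) = (1/3)×(1/3) + (1/5)×(1/3) = 1/9 + 1/15 = 8/45; P(X+Y=6) = (1/5)×(1/3) = 1/15. PMF: [1/15, 13/180, 17/90, 7/30, 7/36, 8/45, 1/15] (sums to 1 ✓)

[1/15, 13/180, 17/90, 7/30, 7/36, 8/45, 1/15]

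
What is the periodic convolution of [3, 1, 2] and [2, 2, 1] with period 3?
Use y[k] = Σ_j u[j]·v[(k-j) mod 3]. y[0] = 3×2 + 1×1 + 2×2 = 11; y[1] = 3×2 + 1×2 + 2×1 = 10; y[2] = 3×1 + 1×2 + 2×2 = 9. Result: [11, 10, 9]

[11, 10, 9]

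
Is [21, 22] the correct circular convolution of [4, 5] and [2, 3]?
Recompute circular convolution of [4, 5] and [2, 3]: y[0] = 4×2 + 5×3 = 23; y[1] = 4×3 + 5×2 = 22 → [23, 22]. Compare to given [21, 22]: they differ at index 0: given 21, correct 23, so answer: No

No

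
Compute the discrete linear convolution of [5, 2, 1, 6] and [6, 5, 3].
y[0] = 5×6 = 30; y[1] = 5×5 + 2×6 = 37; y[2] = 5×3 + 2×5 + 1×6 = 31; y[3] = 2×3 + 1×5 + 6×6 = 47; y[4] = 1×3 + 6×5 = 33; y[5] = 6×3 = 18

[30, 37, 31, 47, 33, 18]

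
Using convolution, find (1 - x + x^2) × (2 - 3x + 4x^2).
Ascending coefficients: a = [1, -1, 1], b = [2, -3, 4]. c[0] = 1×2 = 2; c[1] = 1×-3 + -1×2 = -5; c[2] = 1×4 + -1×-3 + 1×2 = 9; c[3] = -1×4 + 1×-3 = -7; c[4] = 1×4 = 4. Result coefficients: [2, -5, 9, -7, 4] → 2 - 5x + 9x^2 - 7x^3 + 4x^4

2 - 5x + 9x^2 - 7x^3 + 4x^4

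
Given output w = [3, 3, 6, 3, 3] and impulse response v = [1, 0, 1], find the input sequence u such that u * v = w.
Deconvolve w=[3, 3, 6, 3, 3] by v=[1, 0, 1]. Since v[0]=1, solve forward: u[0] = w[0] / 1 = 3; u[1] = (w[1] - 3×0) / 1 = 3; u[2] = (w[2] - 3×0 - 3×1) / 1 = 3. So u = [3, 3, 3]. Check by forward convolution: w[0] = 3×1 = 3; w[1] = 3×0 + 3×1 = 3; w[2] = 3×1 + 3×0 + 3×1 = 6; w[3] = 3×1 + 3×0 = 3; w[4] = 3×1 = 3

[3, 3, 3]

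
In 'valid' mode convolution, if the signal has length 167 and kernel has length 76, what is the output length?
'Valid' mode counts only positions where the kernel fully overlaps the signal: m - n + 1 = 167 - 76 + 1 = 92

92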